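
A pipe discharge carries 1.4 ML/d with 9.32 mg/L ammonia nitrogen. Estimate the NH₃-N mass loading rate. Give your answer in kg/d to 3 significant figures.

1.4 ML/d = 0.0162 m³/s.
Mass flux = Q·C = 0.0162 m³/s × 9.32 g/m³ = 0.151 g/s.
= 0.151 g/s × 86.4 = 13.05 kg/d.

13.0 kg/d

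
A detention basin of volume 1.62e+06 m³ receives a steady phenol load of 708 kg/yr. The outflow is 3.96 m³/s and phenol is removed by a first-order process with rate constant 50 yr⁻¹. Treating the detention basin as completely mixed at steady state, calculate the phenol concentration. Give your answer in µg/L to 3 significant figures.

Outflow Q = 3.96 m³/s × 3.156e+07 s/yr = 1.25e+08 m³/yr.
Steady-state CSTR mass balance: W = Q·C + k·V·C, so C = W/(Q + kV).
Q + kV = 1.25e+08 + 50·1.62e+06 = 2.06e+08 m³/yr.
C = 708/2.06e+08 = 3.437e-06 kg/m³ = 0.003437 mg/L = 3.437 µg/L.

3.44 µg/L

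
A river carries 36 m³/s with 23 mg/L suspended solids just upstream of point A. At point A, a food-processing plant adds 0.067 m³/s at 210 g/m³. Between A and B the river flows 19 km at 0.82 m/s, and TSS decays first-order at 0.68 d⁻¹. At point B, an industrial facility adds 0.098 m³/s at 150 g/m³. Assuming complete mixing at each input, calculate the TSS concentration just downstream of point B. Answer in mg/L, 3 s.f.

After input A: C = (36·23 + 0.067·210) / 36.07 = 23.35 mg/L.
Over the 19 km reach to input B (t = 2.317e+04 s = 0.2682 d), decay gives C = 23.35·exp(−0.68·0.2682) = 19.46 mg/L.
After input B: C = (36.07·19.46 + 0.098·150) / 36.16 = 19.81 mg/L.

19.8 mg/L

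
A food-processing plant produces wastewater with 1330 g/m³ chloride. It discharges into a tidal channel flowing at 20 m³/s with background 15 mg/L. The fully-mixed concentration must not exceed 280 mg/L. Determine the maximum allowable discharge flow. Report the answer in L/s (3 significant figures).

5050 L/s

Mass balance at complete mixing: C_std·(Q_w + Q_r) = Q_w·C_e + Q_r·C_b.
Rearranging, Q_w = Q_r·(C_std − C_b)/(C_e − C_std) = 20·(280 − 15) / (1330 − 280) = 5.048 m³/s.
= 5048 L/s.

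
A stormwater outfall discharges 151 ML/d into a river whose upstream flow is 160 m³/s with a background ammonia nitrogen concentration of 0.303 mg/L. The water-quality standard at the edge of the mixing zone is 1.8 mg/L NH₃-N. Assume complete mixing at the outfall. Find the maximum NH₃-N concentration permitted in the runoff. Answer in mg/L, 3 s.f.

139 mg/L

151 ML/d = 1.748 m³/s.
Mass balance: 1.8·161.7 = 1.748·Cₑ + 160·0.303.
Cₑ = (291.1 − 48.48) / 1.748 = 138.8 mg/L.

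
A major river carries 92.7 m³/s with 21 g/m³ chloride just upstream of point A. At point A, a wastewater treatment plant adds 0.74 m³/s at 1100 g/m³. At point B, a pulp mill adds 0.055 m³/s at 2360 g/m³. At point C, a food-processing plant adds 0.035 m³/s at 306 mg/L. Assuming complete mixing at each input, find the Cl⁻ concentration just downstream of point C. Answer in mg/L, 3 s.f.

31.0 mg/L

After input A: C = (92.7·21 + 0.74·1100) / 93.44 = 29.55 mg/L.
After input B: C = (93.44·29.55 + 0.055·2360) / 93.5 = 30.92 mg/L.
After input C: C = (93.5·30.92 + 0.035·306) / 93.53 = 31.02 mg/L.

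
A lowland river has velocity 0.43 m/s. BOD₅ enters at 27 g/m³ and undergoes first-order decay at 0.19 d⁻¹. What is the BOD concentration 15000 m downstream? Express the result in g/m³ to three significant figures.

25.0 g/m³

Travel time t = 15000 m / 0.43 m/s = 1.5e+04/0.43 = 3.488e+04 s = 0.4037 d.
First-order decay: C = 27·exp(−0.19·0.4037) = 27·0.9262 = 25.01 g/m³.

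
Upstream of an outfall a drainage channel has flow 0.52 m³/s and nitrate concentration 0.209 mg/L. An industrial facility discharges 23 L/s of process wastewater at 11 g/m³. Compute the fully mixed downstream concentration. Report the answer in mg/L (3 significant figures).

0.666 mg/L

23 L/s = 0.023 m³/s.
By mass balance at complete mixing, C = (0.023·11 + 0.52·0.209) / (0.023 + 0.52) = 0.3617/0.543 = 0.6661 mg/L.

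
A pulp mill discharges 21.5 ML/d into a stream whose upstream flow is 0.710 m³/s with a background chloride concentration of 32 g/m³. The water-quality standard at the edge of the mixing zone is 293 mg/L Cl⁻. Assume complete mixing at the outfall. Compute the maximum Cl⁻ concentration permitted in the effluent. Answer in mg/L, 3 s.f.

21.5 ML/d = 0.2488 m³/s.
Mass balance: 293·0.9588 = 0.2488·Cₑ + 0.71·32.
Cₑ = (280.9 − 22.72) / 0.2488 = 1038 mg/L.

1040 mg/L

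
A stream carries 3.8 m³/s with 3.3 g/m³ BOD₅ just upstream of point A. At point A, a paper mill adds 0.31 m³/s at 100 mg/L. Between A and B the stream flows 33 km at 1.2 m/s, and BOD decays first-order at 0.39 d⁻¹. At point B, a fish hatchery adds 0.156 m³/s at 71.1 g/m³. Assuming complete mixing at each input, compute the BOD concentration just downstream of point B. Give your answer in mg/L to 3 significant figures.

After input A: C = (3.8·3.3 + 0.31·100) / 4.11 = 10.59 mg/L.
Over the 33 km reach to input B (t = 2.75e+04 s = 0.3183 d), decay gives C = 10.59·exp(−0.39·0.3183) = 9.357 mg/L.
After input B: C = (4.11·9.357 + 0.156·71.1) / 4.266 = 11.61 mg/L.

11.6 mg/L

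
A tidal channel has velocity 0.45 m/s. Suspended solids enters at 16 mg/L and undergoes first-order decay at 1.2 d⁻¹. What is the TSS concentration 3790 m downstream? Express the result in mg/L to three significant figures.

14.2 mg/L

Travel time t = 3790 m / 0.45 m/s = 3790/0.45 = 8422 s = 0.09748 d.
First-order decay: C = 16·exp(−1.2·0.09748) = 16·0.8896 = 14.23 mg/L.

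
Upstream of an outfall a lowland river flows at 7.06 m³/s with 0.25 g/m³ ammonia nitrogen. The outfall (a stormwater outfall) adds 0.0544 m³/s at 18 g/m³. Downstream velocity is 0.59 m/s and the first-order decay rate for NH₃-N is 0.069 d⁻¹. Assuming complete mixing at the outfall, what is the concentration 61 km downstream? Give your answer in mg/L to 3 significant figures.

After complete mixing, C₀ = (0.0544·18 + 7.06·0.25) / 7.114 = 0.3857 mg/L.
Travel time t = 6.1e+04 m / 0.59 m/s = 1.034e+05 s = 1.197 d.
C = 0.3857·exp(−0.069·1.197) = 0.3857·0.9207 = 0.3552 mg/L.

0.355 mg/L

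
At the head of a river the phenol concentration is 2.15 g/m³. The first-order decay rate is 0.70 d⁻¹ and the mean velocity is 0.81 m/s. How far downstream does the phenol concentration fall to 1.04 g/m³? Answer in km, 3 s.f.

72.6 km

From C = C₀·e^(−kt), t = ln(C₀/C)/k = ln(2.15/1.04)/0.70 = 0.7262/0.70 = 1.037 d.
Distance = v·t = 0.81 m/s × 8.964e+04 s = 7.261e+04 m = 72.61 km.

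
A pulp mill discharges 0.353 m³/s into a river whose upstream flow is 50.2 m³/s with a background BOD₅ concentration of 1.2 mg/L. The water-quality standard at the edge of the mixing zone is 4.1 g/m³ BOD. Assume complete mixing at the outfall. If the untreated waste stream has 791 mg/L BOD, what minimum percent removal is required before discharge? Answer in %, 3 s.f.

47.3 %

Mass balance: 4.1·50.55 = 0.353·Cₑ + 50.2·1.2.
Cₑ = (207.3 − 60.24) / 0.353 = 416.5 mg/L.
Required removal = 1 − 416.5/791 = 47.34 %.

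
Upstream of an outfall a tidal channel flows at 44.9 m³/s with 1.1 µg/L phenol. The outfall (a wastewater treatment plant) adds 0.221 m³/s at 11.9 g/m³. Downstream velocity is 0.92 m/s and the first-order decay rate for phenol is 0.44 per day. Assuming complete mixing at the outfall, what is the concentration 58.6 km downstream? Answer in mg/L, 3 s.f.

0.0429 mg/L

1.1 µg/L = 0.0011 mg/L.
After complete mixing, C₀ = (0.221·11.9 + 44.9·0.0011) / 45.12 = 0.05938 mg/L.
Travel time t = 5.86e+04 m / 0.92 m/s = 6.37e+04 s = 0.7372 d.
C = 0.05938·exp(−0.44·0.7372) = 0.05938·0.723 = 0.04293 mg/L.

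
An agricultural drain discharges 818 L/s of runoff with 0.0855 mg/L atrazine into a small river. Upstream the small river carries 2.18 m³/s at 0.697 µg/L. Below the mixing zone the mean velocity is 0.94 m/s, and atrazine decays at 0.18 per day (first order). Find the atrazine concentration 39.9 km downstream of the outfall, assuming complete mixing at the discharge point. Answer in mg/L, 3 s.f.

818 L/s = 0.818 m³/s.
0.697 µg/L = 0.000697 mg/L.
After complete mixing, C₀ = (0.818·0.0855 + 2.18·0.000697) / 2.998 = 0.02384 mg/L.
Travel time t = 3.99e+04 m / 0.94 m/s = 4.245e+04 s = 0.4913 d.
C = 0.02384·exp(−0.18·0.4913) = 0.02384·0.9154 = 0.02182 mg/L.

0.0218 mg/L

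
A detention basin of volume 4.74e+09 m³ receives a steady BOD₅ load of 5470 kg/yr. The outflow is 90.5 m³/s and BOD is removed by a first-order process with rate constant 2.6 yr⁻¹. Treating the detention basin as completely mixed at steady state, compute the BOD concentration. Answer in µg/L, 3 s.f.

0.360 µg/L

Outflow Q = 90.5 m³/s × 3.156e+07 s/yr = 2.856e+09 m³/yr.
Steady-state CSTR mass balance: W = Q·C + k·V·C, so C = W/(Q + kV).
Q + kV = 2.856e+09 + 2.6·4.74e+09 = 1.518e+10 m³/yr.
C = 5470/1.518e+10 = 3.603e-07 kg/m³ = 0.0003603 mg/L = 0.3603 µg/L.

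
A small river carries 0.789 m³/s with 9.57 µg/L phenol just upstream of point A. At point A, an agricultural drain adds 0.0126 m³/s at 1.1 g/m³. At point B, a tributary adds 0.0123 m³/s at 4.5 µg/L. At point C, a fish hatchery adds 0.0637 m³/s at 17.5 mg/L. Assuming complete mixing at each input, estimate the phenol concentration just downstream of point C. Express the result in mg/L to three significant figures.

1.29 mg/L

9.57 µg/L = 0.00957 mg/L.
After input A: C = (0.789·0.00957 + 0.0126·1.1) / 0.8016 = 0.02671 mg/L.
4.5 µg/L = 0.0045 mg/L.
After input B: C = (0.8016·0.02671 + 0.0123·0.0045) / 0.8139 = 0.02637 mg/L.
After input C: C = (0.8139·0.02637 + 0.0637·17.5) / 0.8776 = 1.295 mg/L.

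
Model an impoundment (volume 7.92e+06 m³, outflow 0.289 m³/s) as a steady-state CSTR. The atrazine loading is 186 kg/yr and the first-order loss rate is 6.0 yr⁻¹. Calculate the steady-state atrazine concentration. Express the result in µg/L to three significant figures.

3.28 µg/L

Outflow Q = 0.289 m³/s × 3.156e+07 s/yr = 9.12e+06 m³/yr.
Steady-state CSTR mass balance: W = Q·C + k·V·C, so C = W/(Q + kV).
Q + kV = 9.12e+06 + 6.0·7.92e+06 = 5.664e+07 m³/yr.
C = 186/5.664e+07 = 3.284e-06 kg/m³ = 0.003284 mg/L = 3.284 µg/L.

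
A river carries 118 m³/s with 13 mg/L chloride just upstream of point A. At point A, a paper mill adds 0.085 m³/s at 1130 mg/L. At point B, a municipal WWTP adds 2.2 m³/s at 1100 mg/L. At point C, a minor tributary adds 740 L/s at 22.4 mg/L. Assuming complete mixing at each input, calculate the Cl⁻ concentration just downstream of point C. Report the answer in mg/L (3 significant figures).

33.6 mg/L

After input A: C = (118·13 + 0.085·1130) / 118.1 = 13.8 mg/L.
After input B: C = (118.1·13.8 + 2.2·1100) / 120.3 = 33.67 mg/L.
740 L/s = 0.74 m³/s.
After input C: C = (120.3·33.67 + 0.74·22.4) / 121 = 33.6 mg/L.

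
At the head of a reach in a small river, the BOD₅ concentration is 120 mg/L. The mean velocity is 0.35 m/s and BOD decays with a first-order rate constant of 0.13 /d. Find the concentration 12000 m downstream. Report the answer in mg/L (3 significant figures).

Travel time t = 12000 m / 0.35 m/s = 1.2e+04/0.35 = 3.429e+04 s = 0.3968 d.
First-order decay: C = 120·exp(−0.13·0.3968) = 120·0.9497 = 114 mg/L.

114 mg/L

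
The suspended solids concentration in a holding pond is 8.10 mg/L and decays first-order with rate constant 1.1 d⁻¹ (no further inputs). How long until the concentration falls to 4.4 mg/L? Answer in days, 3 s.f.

0.555 d

t = ln(C₀/C)/k = ln(8.10/4.4)/1.1 = 0.6103/1.1 = 0.5548 d.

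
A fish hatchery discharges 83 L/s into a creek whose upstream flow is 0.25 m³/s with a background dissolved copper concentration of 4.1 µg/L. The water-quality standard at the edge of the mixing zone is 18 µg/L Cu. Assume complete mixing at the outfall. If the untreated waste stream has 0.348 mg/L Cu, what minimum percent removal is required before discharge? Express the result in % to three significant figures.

83 L/s = 0.083 m³/s.
4.1 µg/L = 0.0041 mg/L.
18 µg/L = 0.018 mg/L.
Mass balance: 0.018·0.333 = 0.083·Cₑ + 0.25·0.0041.
Cₑ = (0.005994 − 0.001025) / 0.083 = 0.05987 mg/L.
Required removal = 1 − 0.05987/0.348 = 82.8 %.

82.8 %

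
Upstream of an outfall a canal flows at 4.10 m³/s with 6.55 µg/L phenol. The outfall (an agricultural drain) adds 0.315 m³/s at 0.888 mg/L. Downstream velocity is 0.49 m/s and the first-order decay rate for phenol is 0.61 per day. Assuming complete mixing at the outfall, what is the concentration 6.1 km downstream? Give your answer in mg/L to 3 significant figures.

6.55 µg/L = 0.00655 mg/L.
After complete mixing, C₀ = (0.315·0.888 + 4.1·0.00655) / 4.415 = 0.06944 mg/L.
Travel time t = 6100 m / 0.49 m/s = 1.245e+04 s = 0.1441 d.
C = 0.06944·exp(−0.61·0.1441) = 0.06944·0.9159 = 0.0636 mg/L.

0.0636 mg/L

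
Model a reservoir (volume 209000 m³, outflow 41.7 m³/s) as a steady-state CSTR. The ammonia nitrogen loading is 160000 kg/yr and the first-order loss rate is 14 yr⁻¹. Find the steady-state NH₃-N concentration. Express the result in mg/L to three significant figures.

0.121 mg/L

Outflow Q = 41.7 m³/s × 3.156e+07 s/yr = 1.316e+09 m³/yr.
Steady-state CSTR mass balance: W = Q·C + k·V·C, so C = W/(Q + kV).
Q + kV = 1.316e+09 + 14·209000 = 1.319e+09 m³/yr.
C = 160000/1.319e+09 = 0.0001213 kg/m³ = 0.1213 mg/L.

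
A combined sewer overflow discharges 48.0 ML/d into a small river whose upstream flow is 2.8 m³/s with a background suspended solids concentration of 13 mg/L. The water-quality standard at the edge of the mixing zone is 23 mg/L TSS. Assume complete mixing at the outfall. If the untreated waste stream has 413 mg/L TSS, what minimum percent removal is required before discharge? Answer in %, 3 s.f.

48.0 ML/d = 0.5556 m³/s.
Mass balance: 23·3.356 = 0.5556·Cₑ + 2.8·13.
Cₑ = (77.18 − 36.4) / 0.5556 = 73.4 mg/L.
Required removal = 1 − 73.4/413 = 82.23 %.

82.2 %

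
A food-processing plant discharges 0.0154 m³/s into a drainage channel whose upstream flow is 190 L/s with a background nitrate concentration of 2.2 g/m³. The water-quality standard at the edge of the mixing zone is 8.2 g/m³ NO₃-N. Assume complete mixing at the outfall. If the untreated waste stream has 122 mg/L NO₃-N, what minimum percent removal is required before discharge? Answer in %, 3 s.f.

190 L/s = 0.19 m³/s.
Mass balance: 8.2·0.2054 = 0.0154·Cₑ + 0.19·2.2.
Cₑ = (1.684 − 0.418) / 0.0154 = 82.23 mg/L.
Required removal = 1 − 82.23/122 = 32.6 %.

32.6 %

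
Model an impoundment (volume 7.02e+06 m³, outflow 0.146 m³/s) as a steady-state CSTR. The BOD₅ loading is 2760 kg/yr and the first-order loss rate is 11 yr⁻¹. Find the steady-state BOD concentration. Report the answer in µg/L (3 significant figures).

33.7 µg/L

Outflow Q = 0.146 m³/s × 3.156e+07 s/yr = 4.607e+06 m³/yr.
Steady-state CSTR mass balance: W = Q·C + k·V·C, so C = W/(Q + kV).
Q + kV = 4.607e+06 + 11·7.02e+06 = 8.183e+07 m³/yr.
C = 2760/8.183e+07 = 3.373e-05 kg/m³ = 0.03373 mg/L = 33.73 µg/L.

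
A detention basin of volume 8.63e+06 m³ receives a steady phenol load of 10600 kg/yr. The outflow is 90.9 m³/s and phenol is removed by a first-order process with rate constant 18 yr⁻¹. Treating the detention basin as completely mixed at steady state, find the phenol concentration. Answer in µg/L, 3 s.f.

Outflow Q = 90.9 m³/s × 3.156e+07 s/yr = 2.869e+09 m³/yr.
Steady-state CSTR mass balance: W = Q·C + k·V·C, so C = W/(Q + kV).
Q + kV = 2.869e+09 + 18·8.63e+06 = 3.024e+09 m³/yr.
C = 10600/3.024e+09 = 3.505e-06 kg/m³ = 0.003505 mg/L = 3.505 µg/L.

3.51 µg/L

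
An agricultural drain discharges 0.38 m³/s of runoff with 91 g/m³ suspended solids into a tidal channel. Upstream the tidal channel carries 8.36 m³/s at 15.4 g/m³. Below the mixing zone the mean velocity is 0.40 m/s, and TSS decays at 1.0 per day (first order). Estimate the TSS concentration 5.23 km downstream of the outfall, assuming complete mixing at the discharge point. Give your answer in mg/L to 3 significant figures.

After complete mixing, C₀ = (0.38·91 + 8.36·15.4) / 8.74 = 18.69 mg/L.
Travel time t = 5230 m / 0.40 m/s = 1.308e+04 s = 0.1513 d.
C = 18.69·exp(−1.0·0.1513) = 18.69·0.8596 = 16.06 mg/L.

16.1 mg/L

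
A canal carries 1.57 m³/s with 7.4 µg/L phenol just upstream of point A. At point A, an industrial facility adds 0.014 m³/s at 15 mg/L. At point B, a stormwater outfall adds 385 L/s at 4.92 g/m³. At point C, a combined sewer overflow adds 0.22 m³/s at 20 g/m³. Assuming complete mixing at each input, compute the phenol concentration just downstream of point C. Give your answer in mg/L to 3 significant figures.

2.98 mg/L

7.4 µg/L = 0.0074 mg/L.
After input A: C = (1.57·0.0074 + 0.014·15) / 1.584 = 0.1399 mg/L.
385 L/s = 0.385 m³/s.
After input B: C = (1.584·0.1399 + 0.385·4.92) / 1.969 = 1.075 mg/L.
After input C: C = (1.969·1.075 + 0.22·20) / 2.189 = 2.977 mg/L.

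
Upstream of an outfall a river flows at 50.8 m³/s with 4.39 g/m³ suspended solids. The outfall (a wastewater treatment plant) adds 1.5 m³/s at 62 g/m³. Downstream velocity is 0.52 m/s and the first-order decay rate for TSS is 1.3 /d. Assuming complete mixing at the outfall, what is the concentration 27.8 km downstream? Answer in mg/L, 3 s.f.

2.70 mg/L

After complete mixing, C₀ = (1.5·62 + 50.8·4.39) / 52.3 = 6.042 mg/L.
Travel time t = 2.78e+04 m / 0.52 m/s = 5.346e+04 s = 0.6188 d.
C = 6.042·exp(−1.3·0.6188) = 6.042·0.4474 = 2.703 mg/L.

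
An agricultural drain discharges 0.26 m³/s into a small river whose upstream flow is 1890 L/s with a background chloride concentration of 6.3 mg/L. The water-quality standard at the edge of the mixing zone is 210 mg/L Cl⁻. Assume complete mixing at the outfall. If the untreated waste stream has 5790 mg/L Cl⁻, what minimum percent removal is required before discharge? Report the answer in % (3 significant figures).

70.8 %

1890 L/s = 1.89 m³/s.
Mass balance: 210·2.15 = 0.26·Cₑ + 1.89·6.3.
Cₑ = (451.5 − 11.91) / 0.26 = 1691 mg/L.
Required removal = 1 − 1691/5790 = 70.8 %.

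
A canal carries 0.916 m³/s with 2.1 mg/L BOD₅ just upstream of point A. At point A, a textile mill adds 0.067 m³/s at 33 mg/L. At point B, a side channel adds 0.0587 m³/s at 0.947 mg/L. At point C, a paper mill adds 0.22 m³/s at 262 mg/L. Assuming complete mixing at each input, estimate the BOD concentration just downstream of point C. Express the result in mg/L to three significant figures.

After input A: C = (0.916·2.1 + 0.067·33) / 0.983 = 4.206 mg/L.
After input B: C = (0.983·4.206 + 0.0587·0.947) / 1.042 = 4.022 mg/L.
After input C: C = (1.042·4.022 + 0.22·262) / 1.262 = 49.01 mg/L.

49.0 mg/L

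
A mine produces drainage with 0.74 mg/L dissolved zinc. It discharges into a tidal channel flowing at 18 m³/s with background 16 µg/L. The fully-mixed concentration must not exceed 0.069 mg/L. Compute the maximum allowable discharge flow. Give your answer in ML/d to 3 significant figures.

16 µg/L = 0.016 mg/L.
Mass balance at complete mixing: C_std·(Q_w + Q_r) = Q_w·C_e + Q_r·C_b.
Rearranging, Q_w = Q_r·(C_std − C_b)/(C_e − C_std) = 18·(0.069 − 0.016) / (0.74 − 0.069) = 1.422 m³/s.
= 122.8 ML/d.

123 ML/d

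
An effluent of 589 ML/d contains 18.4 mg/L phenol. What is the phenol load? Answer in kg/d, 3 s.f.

589 ML/d = 6.817 m³/s.
Mass flux = Q·C = 6.817 m³/s × 18.4 g/m³ = 125.4 g/s.
= 125.4 g/s × 86.4 = 1.084e+04 kg/d.

10800 kg/d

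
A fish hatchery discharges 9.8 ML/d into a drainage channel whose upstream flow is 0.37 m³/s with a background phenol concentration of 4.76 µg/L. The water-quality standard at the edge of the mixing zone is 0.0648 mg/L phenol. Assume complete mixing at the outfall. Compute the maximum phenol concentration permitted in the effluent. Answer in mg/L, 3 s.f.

9.8 ML/d = 0.1134 m³/s.
4.76 µg/L = 0.00476 mg/L.
Mass balance: 0.0648·0.4834 = 0.1134·Cₑ + 0.37·0.00476.
Cₑ = (0.03133 − 0.001761) / 0.1134 = 0.2607 mg/L.

0.261 mg/L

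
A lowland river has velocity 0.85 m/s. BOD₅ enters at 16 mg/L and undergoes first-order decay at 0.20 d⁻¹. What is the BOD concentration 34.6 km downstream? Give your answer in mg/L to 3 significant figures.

Travel time t = 34.6 km / 0.85 m/s = 3.46e+04/0.85 = 4.071e+04 s = 0.4711 d.
First-order decay: C = 16·exp(−0.20·0.4711) = 16·0.9101 = 14.56 mg/L.

14.6 mg/L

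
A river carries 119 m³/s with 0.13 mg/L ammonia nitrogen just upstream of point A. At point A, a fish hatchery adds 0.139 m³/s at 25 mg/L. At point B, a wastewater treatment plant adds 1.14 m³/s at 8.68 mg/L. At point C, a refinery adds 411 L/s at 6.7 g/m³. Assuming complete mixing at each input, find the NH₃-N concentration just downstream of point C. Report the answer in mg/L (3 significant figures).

0.262 mg/L

After input A: C = (119·0.13 + 0.139·25) / 119.1 = 0.159 mg/L.
After input B: C = (119.1·0.159 + 1.14·8.68) / 120.3 = 0.2398 mg/L.
411 L/s = 0.411 m³/s.
After input C: C = (120.3·0.2398 + 0.411·6.7) / 120.7 = 0.2618 mg/L.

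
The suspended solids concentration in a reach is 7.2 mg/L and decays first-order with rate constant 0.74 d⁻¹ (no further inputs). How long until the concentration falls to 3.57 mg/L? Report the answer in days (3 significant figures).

0.948 d

t = ln(C₀/C)/k = ln(7.2/3.57)/0.74 = 0.7015/0.74 = 0.948 d.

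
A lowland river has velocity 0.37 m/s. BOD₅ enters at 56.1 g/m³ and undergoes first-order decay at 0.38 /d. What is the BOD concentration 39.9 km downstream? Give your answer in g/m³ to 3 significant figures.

34.9 g/m³

Travel time t = 39.9 km / 0.37 m/s = 3.99e+04/0.37 = 1.078e+05 s = 1.248 d.
First-order decay: C = 56.1·exp(−0.38·1.248) = 56.1·0.6223 = 34.91 g/m³.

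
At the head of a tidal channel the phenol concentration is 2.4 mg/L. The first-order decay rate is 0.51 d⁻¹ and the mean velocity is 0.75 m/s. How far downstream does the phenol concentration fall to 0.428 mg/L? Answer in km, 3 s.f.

219 km

From C = C₀·e^(−kt), t = ln(C₀/C)/k = ln(2.4/0.428)/0.51 = 1.724/0.51 = 3.381 d.
Distance = v·t = 0.75 m/s × 2.921e+05 s = 2.191e+05 m = 219.1 km.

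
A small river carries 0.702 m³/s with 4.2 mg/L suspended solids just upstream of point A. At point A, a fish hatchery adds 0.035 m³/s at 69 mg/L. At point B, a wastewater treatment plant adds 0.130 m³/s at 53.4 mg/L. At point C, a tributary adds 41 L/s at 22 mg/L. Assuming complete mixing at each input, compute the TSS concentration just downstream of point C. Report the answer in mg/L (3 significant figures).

14.5 mg/L

After input A: C = (0.702·4.2 + 0.035·69) / 0.737 = 7.277 mg/L.
After input B: C = (0.737·7.277 + 0.13·53.4) / 0.867 = 14.19 mg/L.
41 L/s = 0.041 m³/s.
After input C: C = (0.867·14.19 + 0.041·22) / 0.908 = 14.55 mg/L.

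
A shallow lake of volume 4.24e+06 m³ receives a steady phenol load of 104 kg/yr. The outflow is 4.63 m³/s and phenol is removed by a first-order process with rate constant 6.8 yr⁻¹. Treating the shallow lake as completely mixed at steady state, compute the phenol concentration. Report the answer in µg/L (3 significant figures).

Outflow Q = 4.63 m³/s × 3.156e+07 s/yr = 1.461e+08 m³/yr.
Steady-state CSTR mass balance: W = Q·C + k·V·C, so C = W/(Q + kV).
Q + kV = 1.461e+08 + 6.8·4.24e+06 = 1.749e+08 m³/yr.
C = 104/1.749e+08 = 5.945e-07 kg/m³ = 0.0005945 mg/L = 0.5945 µg/L.

0.594 µg/L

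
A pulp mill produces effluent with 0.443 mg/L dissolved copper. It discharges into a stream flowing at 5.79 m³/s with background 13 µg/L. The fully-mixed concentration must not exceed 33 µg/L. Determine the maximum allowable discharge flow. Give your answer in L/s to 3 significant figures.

13 µg/L = 0.013 mg/L.
33 µg/L = 0.033 mg/L.
Mass balance at complete mixing: C_std·(Q_w + Q_r) = Q_w·C_e + Q_r·C_b.
Rearranging, Q_w = Q_r·(C_std − C_b)/(C_e − C_std) = 5.79·(0.033 − 0.013) / (0.443 − 0.033) = 0.2824 m³/s.
= 282.4 L/s.

282 L/s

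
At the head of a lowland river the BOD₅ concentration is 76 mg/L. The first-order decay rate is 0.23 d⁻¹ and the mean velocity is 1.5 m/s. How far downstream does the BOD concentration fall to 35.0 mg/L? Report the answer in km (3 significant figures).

437 km

From C = C₀·e^(−kt), t = ln(C₀/C)/k = ln(76/35.0)/0.23 = 0.7754/0.23 = 3.371 d.
Distance = v·t = 1.5 m/s × 2.913e+05 s = 4.369e+05 m = 436.9 km.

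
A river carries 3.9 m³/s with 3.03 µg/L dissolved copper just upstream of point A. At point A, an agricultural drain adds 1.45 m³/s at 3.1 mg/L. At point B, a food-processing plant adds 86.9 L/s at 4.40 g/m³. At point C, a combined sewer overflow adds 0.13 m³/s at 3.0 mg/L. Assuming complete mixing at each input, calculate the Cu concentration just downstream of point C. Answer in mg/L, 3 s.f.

3.03 µg/L = 0.00303 mg/L.
After input A: C = (3.9·0.00303 + 1.45·3.1) / 5.35 = 0.8424 mg/L.
86.9 L/s = 0.0869 m³/s.
After input B: C = (5.35·0.8424 + 0.0869·4.4) / 5.437 = 0.8993 mg/L.
After input C: C = (5.437·0.8993 + 0.13·3) / 5.567 = 0.9483 mg/L.

0.948 mg/L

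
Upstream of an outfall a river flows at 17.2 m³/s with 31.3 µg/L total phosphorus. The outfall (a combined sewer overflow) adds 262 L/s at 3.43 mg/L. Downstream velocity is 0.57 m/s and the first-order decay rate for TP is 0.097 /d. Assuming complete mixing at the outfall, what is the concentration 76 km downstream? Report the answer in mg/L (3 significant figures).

0.0709 mg/L

262 L/s = 0.262 m³/s.
31.3 µg/L = 0.0313 mg/L.
After complete mixing, C₀ = (0.262·3.43 + 17.2·0.0313) / 17.46 = 0.08229 mg/L.
Travel time t = 7.6e+04 m / 0.57 m/s = 1.333e+05 s = 1.543 d.
C = 0.08229·exp(−0.097·1.543) = 0.08229·0.861 = 0.07085 mg/L.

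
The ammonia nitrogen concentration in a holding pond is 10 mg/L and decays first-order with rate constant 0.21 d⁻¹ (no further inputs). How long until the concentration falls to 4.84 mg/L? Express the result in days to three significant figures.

3.46 d

t = ln(C₀/C)/k = ln(10/4.84)/0.21 = 0.7257/0.21 = 3.456 d.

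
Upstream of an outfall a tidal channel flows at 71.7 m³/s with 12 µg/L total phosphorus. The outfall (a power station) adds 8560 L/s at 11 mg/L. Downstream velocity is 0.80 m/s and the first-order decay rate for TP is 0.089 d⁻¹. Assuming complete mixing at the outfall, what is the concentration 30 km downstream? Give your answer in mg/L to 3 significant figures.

1.14 mg/L

8560 L/s = 8.56 m³/s.
12 µg/L = 0.012 mg/L.
After complete mixing, C₀ = (8.56·11 + 71.7·0.012) / 80.26 = 1.184 mg/L.
Travel time t = 3e+04 m / 0.80 m/s = 3.75e+04 s = 0.434 d.
C = 1.184·exp(−0.089·0.434) = 1.184·0.9621 = 1.139 mg/L.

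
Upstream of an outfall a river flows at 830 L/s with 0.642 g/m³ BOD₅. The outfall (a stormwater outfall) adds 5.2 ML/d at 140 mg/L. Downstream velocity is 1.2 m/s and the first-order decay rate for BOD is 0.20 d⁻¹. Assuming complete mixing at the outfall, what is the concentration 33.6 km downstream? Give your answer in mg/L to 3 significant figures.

9.43 mg/L

5.2 ML/d = 0.06019 m³/s.
830 L/s = 0.83 m³/s.
After complete mixing, C₀ = (0.06019·140 + 0.83·0.642) / 0.8902 = 10.06 mg/L.
Travel time t = 3.36e+04 m / 1.2 m/s = 2.8e+04 s = 0.3241 d.
C = 10.06·exp(−0.20·0.3241) = 10.06·0.9372 = 9.432 mg/L.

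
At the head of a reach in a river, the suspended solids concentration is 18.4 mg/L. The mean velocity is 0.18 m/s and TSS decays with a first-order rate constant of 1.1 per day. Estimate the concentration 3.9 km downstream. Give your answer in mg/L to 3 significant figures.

14.0 mg/L

Travel time t = 3.9 km / 0.18 m/s = 3900/0.18 = 2.167e+04 s = 0.2508 d.
First-order decay: C = 18.4·exp(−1.1·0.2508) = 18.4·0.7589 = 13.96 mg/L.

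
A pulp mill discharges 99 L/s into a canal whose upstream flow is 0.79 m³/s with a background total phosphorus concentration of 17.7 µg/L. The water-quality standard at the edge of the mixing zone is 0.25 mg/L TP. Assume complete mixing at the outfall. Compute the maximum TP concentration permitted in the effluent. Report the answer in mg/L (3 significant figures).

2.10 mg/L

99 L/s = 0.099 m³/s.
17.7 µg/L = 0.0177 mg/L.
Mass balance: 0.25·0.889 = 0.099·Cₑ + 0.79·0.0177.
Cₑ = (0.2223 − 0.01398) / 0.099 = 2.104 mg/L.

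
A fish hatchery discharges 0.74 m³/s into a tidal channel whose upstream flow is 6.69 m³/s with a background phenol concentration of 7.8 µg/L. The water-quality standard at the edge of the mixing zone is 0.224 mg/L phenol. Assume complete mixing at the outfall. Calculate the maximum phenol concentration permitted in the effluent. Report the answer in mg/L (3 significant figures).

2.18 mg/L

7.8 µg/L = 0.0078 mg/L.
Mass balance: 0.224·7.43 = 0.74·Cₑ + 6.69·0.0078.
Cₑ = (1.664 − 0.05218) / 0.74 = 2.179 mg/L.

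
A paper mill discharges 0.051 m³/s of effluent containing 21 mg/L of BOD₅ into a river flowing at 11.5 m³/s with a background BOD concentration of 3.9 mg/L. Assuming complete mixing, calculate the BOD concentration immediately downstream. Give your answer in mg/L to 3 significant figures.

3.98 mg/L

Flow-weighted mixing gives C = (0.051·21 + 11.5·3.9) / (0.051 + 11.5) = 45.92/11.55 = 3.975 mg/L.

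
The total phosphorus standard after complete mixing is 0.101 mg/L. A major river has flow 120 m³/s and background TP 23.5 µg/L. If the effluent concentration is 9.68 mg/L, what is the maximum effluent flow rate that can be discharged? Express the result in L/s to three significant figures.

971 L/s

23.5 µg/L = 0.0235 mg/L.
Mass balance at complete mixing: C_std·(Q_w + Q_r) = Q_w·C_e + Q_r·C_b.
Rearranging, Q_w = Q_r·(C_std − C_b)/(C_e − C_std) = 120·(0.101 − 0.0235) / (9.68 − 0.101) = 0.9709 m³/s.
= 970.9 L/s.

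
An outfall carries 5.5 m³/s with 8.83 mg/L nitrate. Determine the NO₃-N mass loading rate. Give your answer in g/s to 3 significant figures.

Mass flux = Q·C = 5.5 m³/s × 8.83 g/m³ = 48.56 g/s.

48.6 g/s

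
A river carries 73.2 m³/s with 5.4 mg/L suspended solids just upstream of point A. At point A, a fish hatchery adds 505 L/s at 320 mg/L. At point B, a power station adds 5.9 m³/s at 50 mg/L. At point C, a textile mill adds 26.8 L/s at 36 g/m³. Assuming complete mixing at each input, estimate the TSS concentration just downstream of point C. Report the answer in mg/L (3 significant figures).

10.7 mg/L

505 L/s = 0.505 m³/s.
After input A: C = (73.2·5.4 + 0.505·320) / 73.7 = 7.556 mg/L.
After input B: C = (73.7·7.556 + 5.9·50) / 79.61 = 10.7 mg/L.
26.8 L/s = 0.0268 m³/s.
After input C: C = (79.61·10.7 + 0.0268·36) / 79.63 = 10.71 mg/L.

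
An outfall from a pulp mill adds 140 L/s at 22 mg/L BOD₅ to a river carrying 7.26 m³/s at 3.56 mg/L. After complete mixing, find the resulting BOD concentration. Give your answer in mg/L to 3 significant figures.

3.91 mg/L

140 L/s = 0.14 m³/s.
Flow-weighted mixing gives C = (0.14·22 + 7.26·3.56) / (0.14 + 7.26) = 28.93/7.4 = 3.909 mg/L.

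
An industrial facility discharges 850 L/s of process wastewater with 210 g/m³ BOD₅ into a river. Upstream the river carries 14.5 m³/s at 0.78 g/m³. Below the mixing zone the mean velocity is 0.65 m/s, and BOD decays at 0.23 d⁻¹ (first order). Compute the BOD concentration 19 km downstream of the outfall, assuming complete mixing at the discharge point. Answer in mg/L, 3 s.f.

850 L/s = 0.85 m³/s.
After complete mixing, C₀ = (0.85·210 + 14.5·0.78) / 15.35 = 12.37 mg/L.
Travel time t = 1.9e+04 m / 0.65 m/s = 2.923e+04 s = 0.3383 d.
C = 12.37·exp(−0.23·0.3383) = 12.37·0.9251 = 11.44 mg/L.

11.4 mg/L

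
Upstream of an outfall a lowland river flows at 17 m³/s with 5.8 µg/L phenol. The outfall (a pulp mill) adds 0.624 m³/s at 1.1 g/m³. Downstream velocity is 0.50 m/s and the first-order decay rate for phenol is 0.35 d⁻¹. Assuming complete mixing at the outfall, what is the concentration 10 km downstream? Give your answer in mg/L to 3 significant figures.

0.0411 mg/L

5.8 µg/L = 0.0058 mg/L.
After complete mixing, C₀ = (0.624·1.1 + 17·0.0058) / 17.62 = 0.04454 mg/L.
Travel time t = 1e+04 m / 0.50 m/s = 2e+04 s = 0.2315 d.
C = 0.04454·exp(−0.35·0.2315) = 0.04454·0.9222 = 0.04108 mg/L.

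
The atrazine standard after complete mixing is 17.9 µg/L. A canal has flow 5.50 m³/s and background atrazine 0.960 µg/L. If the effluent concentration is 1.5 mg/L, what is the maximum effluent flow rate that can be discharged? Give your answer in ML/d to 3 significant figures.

0.960 µg/L = 0.00096 mg/L.
17.9 µg/L = 0.0179 mg/L.
Mass balance at complete mixing: C_std·(Q_w + Q_r) = Q_w·C_e + Q_r·C_b.
Rearranging, Q_w = Q_r·(C_std − C_b)/(C_e − C_std) = 5.50·(0.0179 − 0.00096) / (1.5 − 0.0179) = 0.06286 m³/s.
= 5.431 ML/d.

5.43 ML/d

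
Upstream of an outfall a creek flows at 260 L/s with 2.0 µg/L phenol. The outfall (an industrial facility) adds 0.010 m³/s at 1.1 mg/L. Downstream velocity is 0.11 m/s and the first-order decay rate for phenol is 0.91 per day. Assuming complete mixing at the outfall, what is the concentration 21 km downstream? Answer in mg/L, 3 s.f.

260 L/s = 0.26 m³/s.
2.0 µg/L = 0.002 mg/L.
After complete mixing, C₀ = (0.01·1.1 + 0.26·0.002) / 0.27 = 0.04267 mg/L.
Travel time t = 2.1e+04 m / 0.11 m/s = 1.909e+05 s = 2.21 d.
C = 0.04267·exp(−0.91·2.21) = 0.04267·0.1339 = 0.005713 mg/L.

0.00571 mg/L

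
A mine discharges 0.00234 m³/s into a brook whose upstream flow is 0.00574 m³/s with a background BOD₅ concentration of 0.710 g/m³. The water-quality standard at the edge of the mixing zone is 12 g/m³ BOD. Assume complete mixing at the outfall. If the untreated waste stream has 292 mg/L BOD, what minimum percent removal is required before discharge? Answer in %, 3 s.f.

Mass balance: 12·0.00808 = 0.00234·Cₑ + 0.00574·0.71.
Cₑ = (0.09696 − 0.004075) / 0.00234 = 39.69 mg/L.
Required removal = 1 − 39.69/292 = 86.41 %.

86.4 %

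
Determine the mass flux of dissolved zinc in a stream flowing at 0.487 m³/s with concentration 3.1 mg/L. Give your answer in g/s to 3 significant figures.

1.51 g/s

Mass flux = Q·C = 0.487 m³/s × 3.1 g/m³ = 1.51 g/s.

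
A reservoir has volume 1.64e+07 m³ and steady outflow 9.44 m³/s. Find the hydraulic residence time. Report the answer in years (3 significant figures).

Q = 9.44 m³/s × 3.156e+07 s/yr = 2.979e+08 m³/yr.
Hydraulic residence time τ = V/Q = 1.64e+07/2.979e+08 = 0.05505 yr.

0.0551 yr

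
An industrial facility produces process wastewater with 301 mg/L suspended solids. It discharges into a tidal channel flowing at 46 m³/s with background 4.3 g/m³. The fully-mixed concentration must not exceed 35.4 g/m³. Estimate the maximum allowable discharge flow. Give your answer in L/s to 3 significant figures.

5390 L/s

Mass balance at complete mixing: C_std·(Q_w + Q_r) = Q_w·C_e + Q_r·C_b.
Rearranging, Q_w = Q_r·(C_std − C_b)/(C_e − C_std) = 46·(35.4 − 4.3) / (301 − 35.4) = 5.386 m³/s.
= 5386 L/s.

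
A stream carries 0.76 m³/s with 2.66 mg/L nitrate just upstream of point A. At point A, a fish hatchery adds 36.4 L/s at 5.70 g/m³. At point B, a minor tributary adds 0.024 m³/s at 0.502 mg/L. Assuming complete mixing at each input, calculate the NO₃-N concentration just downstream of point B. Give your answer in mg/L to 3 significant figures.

2.73 mg/L

36.4 L/s = 0.0364 m³/s.
After input A: C = (0.76·2.66 + 0.0364·5.7) / 0.7964 = 2.799 mg/L.
After input B: C = (0.7964·2.799 + 0.024·0.502) / 0.8204 = 2.732 mg/L.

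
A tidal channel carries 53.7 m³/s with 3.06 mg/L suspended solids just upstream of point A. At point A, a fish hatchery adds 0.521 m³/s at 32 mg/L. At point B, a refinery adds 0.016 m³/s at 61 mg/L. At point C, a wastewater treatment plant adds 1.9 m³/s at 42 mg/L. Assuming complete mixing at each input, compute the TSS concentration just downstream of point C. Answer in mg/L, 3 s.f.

4.66 mg/L

After input A: C = (53.7·3.06 + 0.521·32) / 54.22 = 3.338 mg/L.
After input B: C = (54.22·3.338 + 0.016·61) / 54.24 = 3.355 mg/L.
After input C: C = (54.24·3.355 + 1.9·42) / 56.14 = 4.663 mg/L.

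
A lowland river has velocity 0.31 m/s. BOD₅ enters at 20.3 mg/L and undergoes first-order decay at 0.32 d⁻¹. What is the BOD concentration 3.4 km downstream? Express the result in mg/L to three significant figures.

Travel time t = 3.4 km / 0.31 m/s = 3400/0.31 = 1.097e+04 s = 0.1269 d.
First-order decay: C = 20.3·exp(−0.32·0.1269) = 20.3·0.9602 = 19.49 mg/L.

19.5 mg/L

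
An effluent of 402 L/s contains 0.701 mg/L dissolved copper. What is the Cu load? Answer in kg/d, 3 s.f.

24.3 kg/d

402 L/s = 0.402 m³/s.
Mass flux = Q·C = 0.402 m³/s × 0.701 g/m³ = 0.2818 g/s.
= 0.2818 g/s × 86.4 = 24.35 kg/d.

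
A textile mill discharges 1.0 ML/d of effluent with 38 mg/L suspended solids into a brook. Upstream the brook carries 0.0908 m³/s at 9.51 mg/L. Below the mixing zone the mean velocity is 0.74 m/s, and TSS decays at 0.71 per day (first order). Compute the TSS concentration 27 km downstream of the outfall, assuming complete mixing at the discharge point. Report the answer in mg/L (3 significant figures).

1.0 ML/d = 0.01157 m³/s.
After complete mixing, C₀ = (0.01157·38 + 0.0908·9.51) / 0.1024 = 12.73 mg/L.
Travel time t = 2.7e+04 m / 0.74 m/s = 3.649e+04 s = 0.4223 d.
C = 12.73·exp(−0.71·0.4223) = 12.73·0.7409 = 9.433 mg/L.

9.43 mg/L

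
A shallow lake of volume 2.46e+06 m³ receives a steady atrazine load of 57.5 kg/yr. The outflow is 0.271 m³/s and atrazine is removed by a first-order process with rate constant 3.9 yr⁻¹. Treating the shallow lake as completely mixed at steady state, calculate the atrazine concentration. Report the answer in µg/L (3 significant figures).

Outflow Q = 0.271 m³/s × 3.156e+07 s/yr = 8.552e+06 m³/yr.
Steady-state CSTR mass balance: W = Q·C + k·V·C, so C = W/(Q + kV).
Q + kV = 8.552e+06 + 3.9·2.46e+06 = 1.815e+07 m³/yr.
C = 57.5/1.815e+07 = 3.169e-06 kg/m³ = 0.003169 mg/L = 3.169 µg/L.

3.17 µg/L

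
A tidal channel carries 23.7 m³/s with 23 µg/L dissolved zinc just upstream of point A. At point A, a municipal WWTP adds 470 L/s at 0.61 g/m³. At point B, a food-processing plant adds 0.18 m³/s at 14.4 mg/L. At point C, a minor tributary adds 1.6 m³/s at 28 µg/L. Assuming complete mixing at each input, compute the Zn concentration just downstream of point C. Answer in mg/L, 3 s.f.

23 µg/L = 0.023 mg/L.
470 L/s = 0.47 m³/s.
After input A: C = (23.7·0.023 + 0.47·0.61) / 24.17 = 0.03441 mg/L.
After input B: C = (24.17·0.03441 + 0.18·14.4) / 24.35 = 0.1406 mg/L.
28 µg/L = 0.028 mg/L.
After input C: C = (24.35·0.1406 + 1.6·0.028) / 25.95 = 0.1337 mg/L.

0.134 mg/L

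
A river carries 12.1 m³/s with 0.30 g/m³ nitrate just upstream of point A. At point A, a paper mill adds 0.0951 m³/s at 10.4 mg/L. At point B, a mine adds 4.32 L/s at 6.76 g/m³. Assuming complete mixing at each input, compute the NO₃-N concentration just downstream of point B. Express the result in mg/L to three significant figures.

0.381 mg/L

After input A: C = (12.1·0.3 + 0.0951·10.4) / 12.2 = 0.3788 mg/L.
4.32 L/s = 0.00432 m³/s.
After input B: C = (12.2·0.3788 + 0.00432·6.76) / 12.2 = 0.381 mg/L.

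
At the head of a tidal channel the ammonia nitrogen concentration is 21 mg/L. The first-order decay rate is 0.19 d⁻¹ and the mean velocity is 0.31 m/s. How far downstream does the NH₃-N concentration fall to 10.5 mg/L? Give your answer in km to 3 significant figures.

97.7 km

From C = C₀·e^(−kt), t = ln(C₀/C)/k = ln(21/10.5)/0.19 = 0.6931/0.19 = 3.648 d.
Distance = v·t = 0.31 m/s × 3.152e+05 s = 9.771e+04 m = 97.71 km.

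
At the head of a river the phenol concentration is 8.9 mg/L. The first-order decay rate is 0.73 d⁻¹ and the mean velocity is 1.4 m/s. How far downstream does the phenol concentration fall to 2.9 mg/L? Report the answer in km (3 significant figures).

From C = C₀·e^(−kt), t = ln(C₀/C)/k = ln(8.9/2.9)/0.73 = 1.121/0.73 = 1.536 d.
Distance = v·t = 1.4 m/s × 1.327e+05 s = 1.858e+05 m = 185.8 km.

186 km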